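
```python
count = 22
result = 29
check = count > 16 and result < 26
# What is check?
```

Trace:
`count = 22` → count = 22
`result = 29` → result = 29
`check = count > 16 and result < 26` → check = False
So check = False

Answer: False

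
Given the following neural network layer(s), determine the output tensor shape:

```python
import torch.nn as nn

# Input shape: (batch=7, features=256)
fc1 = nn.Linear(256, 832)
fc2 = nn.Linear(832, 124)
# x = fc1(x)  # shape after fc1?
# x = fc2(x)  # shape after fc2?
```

Input: (7, 256) -> after fc1: (7, 832) -> Output: (7, 124)

Answer: (7, 124)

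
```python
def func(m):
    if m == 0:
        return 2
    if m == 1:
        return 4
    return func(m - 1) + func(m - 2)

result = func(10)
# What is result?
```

Build up from base cases: func(0)=2, func(1)=4, func(2)=6, func(3)=10, func(4)=16, func(5)=26, func(6)=42, ..., func(10)=288

Answer: 288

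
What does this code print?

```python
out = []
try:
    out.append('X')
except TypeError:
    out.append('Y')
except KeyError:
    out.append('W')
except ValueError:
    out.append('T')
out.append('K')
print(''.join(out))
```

Execution trace: 'X' (try body, no exception) → 'K' (after the try/except). Output: XK

Answer: XK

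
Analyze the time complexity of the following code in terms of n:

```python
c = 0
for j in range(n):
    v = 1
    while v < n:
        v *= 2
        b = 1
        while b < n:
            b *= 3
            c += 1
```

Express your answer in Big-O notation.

Each loop level contributes: n × log n × log n. Multiplying the contributions gives O(n log² n).

Answer: O(n log² n)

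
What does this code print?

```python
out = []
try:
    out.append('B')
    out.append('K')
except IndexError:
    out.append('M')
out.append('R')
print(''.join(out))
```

Execution trace: 'B' (try body) → 'K' (try body, no exception) → 'R' (after the try/except). Output: BKR

Answer: BKR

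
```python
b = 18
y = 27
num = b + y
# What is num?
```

Trace:
`b = 18` → b = 18
`y = 27` → y = 27
`num = b + y` → num = 45
So num = 45

Answer: 45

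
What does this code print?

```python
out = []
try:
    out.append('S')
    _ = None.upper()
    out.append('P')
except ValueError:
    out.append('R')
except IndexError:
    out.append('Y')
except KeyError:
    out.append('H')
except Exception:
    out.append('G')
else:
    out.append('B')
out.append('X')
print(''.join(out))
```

Execution trace: 'S' (try body) → 'G' (except Exception) → 'X' (after the try/except). Output: SGX

Answer: SGX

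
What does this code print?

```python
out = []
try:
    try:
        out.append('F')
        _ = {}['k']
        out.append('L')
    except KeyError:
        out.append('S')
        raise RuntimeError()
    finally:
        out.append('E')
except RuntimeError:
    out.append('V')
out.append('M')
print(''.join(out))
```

Execution trace: 'F' (inner try body) → 'S' (inner except KeyError) → 'E' (inner finally) → 'V' (outer except RuntimeError) → 'M' (after the try/except). Output: FSEVM

Answer: FSEVM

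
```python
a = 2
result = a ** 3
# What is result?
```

Trace:
`a = 2` → a = 2
`result = a ** 3` → result = 8
So result = 8

Answer: 8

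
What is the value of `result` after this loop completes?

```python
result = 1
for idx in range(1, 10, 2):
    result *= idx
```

Product of 1, 3, 5, ... up to 9
`result` takes the values: 1 → 3 → 15 → 105 → 945

Answer: 945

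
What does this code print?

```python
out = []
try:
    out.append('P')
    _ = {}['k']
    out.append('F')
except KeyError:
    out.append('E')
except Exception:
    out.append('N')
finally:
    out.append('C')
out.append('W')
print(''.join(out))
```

Execution trace: 'P' (try body) → 'E' (except KeyError) → 'C' (finally) → 'W' (after the try/except). Output: PECW

Answer: PECW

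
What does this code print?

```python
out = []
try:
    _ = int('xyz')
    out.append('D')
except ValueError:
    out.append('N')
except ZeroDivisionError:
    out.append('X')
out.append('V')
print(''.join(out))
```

Execution trace: 'N' (except ValueError) → 'V' (after the try/except). Output: NV

Answer: NV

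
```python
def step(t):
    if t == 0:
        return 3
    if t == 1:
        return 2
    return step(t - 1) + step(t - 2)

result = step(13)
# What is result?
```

Build up from base cases: step(0)=3, step(1)=2, step(2)=5, step(3)=7, step(4)=12, step(5)=19, step(6)=31, ..., step(13)=898

Answer: 898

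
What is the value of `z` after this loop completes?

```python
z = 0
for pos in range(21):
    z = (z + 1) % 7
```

Increment mod 7, 21 times = 0
`z` takes the values: 0 → 1 → 2 → 3 → 4 → 5 → 6 → 0 → 1 → 2 → 3 → 4 → 5 → 6 → 0 → 1 → 2 → 3 → 4 → 5 → 6 → 0

Answer: 0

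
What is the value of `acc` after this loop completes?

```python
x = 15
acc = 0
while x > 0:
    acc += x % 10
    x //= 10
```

Sum digits of 15
`acc` takes the values: 0 → 5 → 6

Answer: 6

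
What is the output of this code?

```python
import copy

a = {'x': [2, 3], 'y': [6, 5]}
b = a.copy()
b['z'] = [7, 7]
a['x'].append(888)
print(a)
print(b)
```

Key concept: shallow copy of dict with mutable values.
Step by step:
`a = {'x': [2, 3], 'y': [6, 5]}` → a = {'x': [2, 3], 'y': [6, 5]}
`b = a.copy()` → b = {'x': [2, 3], 'y': [6, 5]}
`b['z'] = [7, 7]` → b = {'x': [2, 3], 'y': [6, 5], 'z': [7, 7]}
`a['x'].append(888)` → a = {'x': [2, 3, 888], 'y': [6, 5]}; b = {'x': [2, 3, 888], 'y': [6, 5], 'z': [7, 7]}
`print(a)` → prints {'x': [2, 3, 888], 'y': [6, 5]}
`print(b)` → prints {'x': [2, 3, 888], 'y': [6, 5], 'z': [7, 7]}

Answer:
{'x': [2, 3, 888], 'y': [6, 5]}
{'x': [2, 3, 888], 'y': [6, 5], 'z': [7, 7]}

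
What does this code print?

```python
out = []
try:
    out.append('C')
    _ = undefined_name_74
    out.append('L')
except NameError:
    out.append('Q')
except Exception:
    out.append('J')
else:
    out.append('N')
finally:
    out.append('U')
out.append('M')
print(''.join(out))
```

Execution trace: 'C' (try body) → 'Q' (except NameError) → 'U' (finally) → 'M' (after the try/except). Output: CQUM

Answer: CQUM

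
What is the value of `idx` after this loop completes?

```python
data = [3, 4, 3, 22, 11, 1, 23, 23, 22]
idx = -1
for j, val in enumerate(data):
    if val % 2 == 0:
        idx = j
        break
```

First even number index in [3, 4, 3, 22, 11, 1, 23, 23, 22]
`idx` takes the values: -1 → 1

Answer: 1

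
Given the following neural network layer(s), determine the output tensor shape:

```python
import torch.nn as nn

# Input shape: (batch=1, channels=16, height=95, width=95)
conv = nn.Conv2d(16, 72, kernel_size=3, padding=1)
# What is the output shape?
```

Input: (1, 16, 95, 95) -> Output: (1, 72, 95, 95)

Answer: (1, 72, 95, 95)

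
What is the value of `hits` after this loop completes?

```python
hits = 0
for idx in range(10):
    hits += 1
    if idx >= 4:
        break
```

Loop breaks when idx reaches 4, hits is 5
`hits` takes the values: 0 → 1 → 2 → 3 → 4 → 5

Answer: 5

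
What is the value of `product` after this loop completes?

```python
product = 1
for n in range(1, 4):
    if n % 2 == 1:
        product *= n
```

Product of odd numbers 1 to 3
`product` takes the values: 1 → 3

Answer: 3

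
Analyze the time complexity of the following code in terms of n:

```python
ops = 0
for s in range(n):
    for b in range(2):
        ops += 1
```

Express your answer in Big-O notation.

Each loop level contributes: n × 1. Multiplying the contributions gives O(n).

Answer: O(n)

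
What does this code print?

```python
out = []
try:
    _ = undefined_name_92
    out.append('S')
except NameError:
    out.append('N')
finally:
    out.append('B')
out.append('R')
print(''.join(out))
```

Execution trace: 'N' (except NameError) → 'B' (finally) → 'R' (after the try/except). Output: NBR

Answer: NBR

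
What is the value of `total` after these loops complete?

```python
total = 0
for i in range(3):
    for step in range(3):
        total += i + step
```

Sum of all i+step for i,step in 3x3
`total` takes the values: 0 → 1 → 3 → 4 → 6 → 9 → 11 → 14 → 18

Answer: 18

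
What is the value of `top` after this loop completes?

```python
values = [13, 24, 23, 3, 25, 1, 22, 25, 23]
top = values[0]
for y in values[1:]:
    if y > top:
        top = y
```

Maximum of [13, 24, 23, 3, 25, 1, 22, 25, 23]
`top` takes the values: 13 → 24 → 25

Answer: 25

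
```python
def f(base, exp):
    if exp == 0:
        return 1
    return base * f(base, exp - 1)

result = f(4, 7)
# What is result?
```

f(4, 7) = 4 * 4 * 4 * 4 * 4 * 4 * 4 = 16384

Answer: 16384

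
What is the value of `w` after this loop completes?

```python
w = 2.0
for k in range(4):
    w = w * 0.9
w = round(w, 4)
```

Exponential decay: 2.0 * 0.9^4
`w` takes the values: 2.0 → 1.8 → 1.62 → 1.458 → 1.3122

Answer: 1.3122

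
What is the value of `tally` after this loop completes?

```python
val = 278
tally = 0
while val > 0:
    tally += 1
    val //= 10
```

Count digits by repeated division by 10
`tally` takes the values: 0 → 1 → 2 → 3

Answer: 3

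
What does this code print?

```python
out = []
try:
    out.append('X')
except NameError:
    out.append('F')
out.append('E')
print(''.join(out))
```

Execution trace: 'X' (try body, no exception) → 'E' (after the try/except). Output: XE

Answer: XE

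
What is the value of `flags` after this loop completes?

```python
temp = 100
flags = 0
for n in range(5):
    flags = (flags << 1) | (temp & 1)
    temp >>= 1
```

Reverse lowest 5 bits of 100
`flags` takes the values: 0 → 1 → 2 → 4

Answer: 4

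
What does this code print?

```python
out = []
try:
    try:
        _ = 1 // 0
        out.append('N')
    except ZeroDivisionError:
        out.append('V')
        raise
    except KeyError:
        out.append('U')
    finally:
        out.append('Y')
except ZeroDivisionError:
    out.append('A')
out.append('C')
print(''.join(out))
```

Execution trace: 'V' (inner except ZeroDivisionError) → 'Y' (inner finally) → 'A' (outer except ZeroDivisionError) → 'C' (after the try/except). Output: VYAC

Answer: VYAC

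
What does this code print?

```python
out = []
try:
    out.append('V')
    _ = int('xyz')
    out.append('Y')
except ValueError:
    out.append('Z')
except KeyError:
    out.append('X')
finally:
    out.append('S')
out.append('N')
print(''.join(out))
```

Execution trace: 'V' (try body) → 'Z' (except ValueError) → 'S' (finally) → 'N' (after the try/except). Output: VZSN

Answer: VZSN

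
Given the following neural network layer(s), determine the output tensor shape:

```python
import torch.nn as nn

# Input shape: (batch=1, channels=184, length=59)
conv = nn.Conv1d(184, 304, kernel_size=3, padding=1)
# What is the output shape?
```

Input: (1, 184, 59) -> Output: (1, 304, 59)

Answer: (1, 304, 59)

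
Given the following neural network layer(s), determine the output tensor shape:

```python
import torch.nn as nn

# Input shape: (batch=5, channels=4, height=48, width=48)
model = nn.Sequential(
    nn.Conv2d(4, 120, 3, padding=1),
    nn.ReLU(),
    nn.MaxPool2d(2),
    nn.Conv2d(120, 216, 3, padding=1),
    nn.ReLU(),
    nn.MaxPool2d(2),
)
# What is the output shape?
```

Input: (5, 4, 48, 48) -> after first Conv2d: (5, 120, 48, 48) -> after first MaxPool2d: (5, 120, 24, 24) -> after second Conv2d: (5, 216, 24, 24) -> Output: (5, 216, 12, 12)

Answer: (5, 216, 12, 12)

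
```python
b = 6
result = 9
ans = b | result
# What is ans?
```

Trace:
`b = 6` → b = 6
`result = 9` → result = 9
`ans = b | result` → ans = 15
So ans = 15

Answer: 15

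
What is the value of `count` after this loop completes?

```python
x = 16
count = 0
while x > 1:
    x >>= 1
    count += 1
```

Count right shifts until 1
`count` takes the values: 0 → 1 → 2 → 3 → 4

Answer: 4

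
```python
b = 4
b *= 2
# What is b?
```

Trace:
`b = 4` → b = 4
`b *= 2` → b = 8
So b = 8

Answer: 8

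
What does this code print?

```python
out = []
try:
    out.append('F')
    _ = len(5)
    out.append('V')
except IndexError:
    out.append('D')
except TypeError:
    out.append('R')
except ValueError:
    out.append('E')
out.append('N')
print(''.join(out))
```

Execution trace: 'F' (try body) → 'R' (except TypeError) → 'N' (after the try/except). Output: FRN

Answer: FRN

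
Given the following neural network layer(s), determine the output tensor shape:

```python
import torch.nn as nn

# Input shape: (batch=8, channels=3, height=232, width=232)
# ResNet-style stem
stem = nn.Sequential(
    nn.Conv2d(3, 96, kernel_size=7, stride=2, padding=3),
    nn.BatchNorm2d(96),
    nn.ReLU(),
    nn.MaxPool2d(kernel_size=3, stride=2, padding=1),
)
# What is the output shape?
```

Input: (8, 3, 232, 232) -> after Conv2d 7x7 stride=2: (8, 96, 116, 116) -> Output: (8, 96, 58, 58)

Answer: (8, 96, 58, 58)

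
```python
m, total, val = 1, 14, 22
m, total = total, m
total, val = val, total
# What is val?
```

Trace:
`m, total, val = 1, 14, 22` → m = 1; total = 14; val = 22
`m, total = total, m` → m = 14; total = 1
`total, val = val, total` → total = 22; val = 1
So val = 1

Answer: 1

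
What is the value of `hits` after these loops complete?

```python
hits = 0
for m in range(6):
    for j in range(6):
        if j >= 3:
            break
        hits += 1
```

Inner breaks at 3, outer runs 6 times
`hits` takes the values: 0 → 1 → 2 → 3 → 4 → 5 → 6 → 7 → 8 → 9 → 10 → 11 → 12 → 13 → 14 → 15 → 16 → 17 → 18

Answer: 18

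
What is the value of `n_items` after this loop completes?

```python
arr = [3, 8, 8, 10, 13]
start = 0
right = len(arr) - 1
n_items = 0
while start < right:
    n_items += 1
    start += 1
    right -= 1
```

Iterations until pointers meet (list length 5)
`n_items` takes the values: 0 → 1 → 2

Answer: 2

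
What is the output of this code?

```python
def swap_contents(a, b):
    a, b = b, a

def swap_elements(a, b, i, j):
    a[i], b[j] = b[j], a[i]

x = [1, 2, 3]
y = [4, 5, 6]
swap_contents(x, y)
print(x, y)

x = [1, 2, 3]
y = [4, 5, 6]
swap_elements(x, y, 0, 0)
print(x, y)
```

Key concept: parameter rebinding vs mutation.
Step by step:
`x = [1, 2, 3]` → x = [1, 2, 3]
`y = [4, 5, 6]` → y = [4, 5, 6]
`swap_contents(x, y)` → no visible change to tracked variables
`print(x, y)` → prints [1, 2, 3] [4, 5, 6]
`x = [1, 2, 3]` → x = [1, 2, 3]
`y = [4, 5, 6]` → y = [4, 5, 6]
`swap_elements(x, y, 0, 0)` → x = [4, 2, 3]; y = [1, 5, 6]
`print(x, y)` → prints [4, 2, 3] [1, 5, 6]

Answer:
[1, 2, 3] [4, 5, 6]
[4, 2, 3] [1, 5, 6]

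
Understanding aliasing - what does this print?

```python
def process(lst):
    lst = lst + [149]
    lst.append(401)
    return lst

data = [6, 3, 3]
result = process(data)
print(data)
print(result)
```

Key concept: rebinding parameter vs mutation.
Step by step:
`data = [6, 3, 3]` → data = [6, 3, 3]
`result = process(data)` → result = [6, 3, 3, 149, 401]
`print(data)` → prints [6, 3, 3]
`print(result)` → prints [6, 3, 3, 149, 401]

Answer:
[6, 3, 3]
[6, 3, 3, 149, 401]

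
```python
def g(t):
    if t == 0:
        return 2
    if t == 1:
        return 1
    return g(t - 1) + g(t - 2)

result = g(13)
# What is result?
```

Build up from base cases: g(0)=2, g(1)=1, g(2)=3, g(3)=4, g(4)=7, g(5)=11, g(6)=18, ..., g(13)=521

Answer: 521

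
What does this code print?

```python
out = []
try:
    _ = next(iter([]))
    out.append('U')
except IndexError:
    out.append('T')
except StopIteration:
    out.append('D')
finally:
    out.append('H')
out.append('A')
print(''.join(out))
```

Execution trace: 'D' (except StopIteration) → 'H' (finally) → 'A' (after the try/except). Output: DHA

Answer: DHA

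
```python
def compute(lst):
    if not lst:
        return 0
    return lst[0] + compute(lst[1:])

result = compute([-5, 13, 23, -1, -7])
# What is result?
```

(-5) + 13 + 23 + (-1) + (-7) + 0 = 23

Answer: 23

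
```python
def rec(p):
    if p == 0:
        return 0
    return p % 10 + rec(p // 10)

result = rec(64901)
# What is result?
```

Sum of digits of 64901: 1 + 0 + 9 + 4 + 6 = 20

Answer: 20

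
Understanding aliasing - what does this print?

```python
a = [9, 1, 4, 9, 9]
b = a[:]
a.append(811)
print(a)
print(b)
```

Key concept: slice [:] creates copy.
Step by step:
`a = [9, 1, 4, 9, 9]` → a = [9, 1, 4, 9, 9]
`b = a[:]` → b = [9, 1, 4, 9, 9]
`a.append(811)` → a = [9, 1, 4, 9, 9, 811]
`print(a)` → prints [9, 1, 4, 9, 9, 811]
`print(b)` → prints [9, 1, 4, 9, 9]

Answer:
[9, 1, 4, 9, 9, 811]
[9, 1, 4, 9, 9]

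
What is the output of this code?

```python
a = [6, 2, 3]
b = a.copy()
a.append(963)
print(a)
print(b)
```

Key concept: list.copy() creates independent copy.
Step by step:
`a = [6, 2, 3]` → a = [6, 2, 3]
`b = a.copy()` → b = [6, 2, 3]
`a.append(963)` → a = [6, 2, 3, 963]
`print(a)` → prints [6, 2, 3, 963]
`print(b)` → prints [6, 2, 3]

Answer:
[6, 2, 3, 963]
[6, 2, 3]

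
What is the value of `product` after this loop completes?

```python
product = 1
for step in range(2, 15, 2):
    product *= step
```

Product of even numbers 2 to 14
`product` takes the values: 1 → 2 → 8 → 48 → 384 → 3840 → 46080 → 645120

Answer: 645120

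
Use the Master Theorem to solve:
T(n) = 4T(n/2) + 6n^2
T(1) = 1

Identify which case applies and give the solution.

a=4, b=2, f(n)=6n^2. log_2(4) = 2. Since c=2 = 2, Case 2 applies: T(n) = Θ(n^log_b(a) · log n) = O(n^2 log n).

Answer: O(n^2 log n) - Case 2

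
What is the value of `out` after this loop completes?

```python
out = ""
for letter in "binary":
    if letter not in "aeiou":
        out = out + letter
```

Remove vowels from 'binary'
`out` takes the values: "" → "b" → "bn" → "bnr" → "bnry"

Answer: "bnry"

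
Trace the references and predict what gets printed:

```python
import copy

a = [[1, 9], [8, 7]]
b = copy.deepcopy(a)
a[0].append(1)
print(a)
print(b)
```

Key concept: deep copy is fully independent.
Step by step:
`a = [[1, 9], [8, 7]]` → a = [[1, 9], [8, 7]]
`b = copy.deepcopy(a)` → b = [[1, 9], [8, 7]]
`a[0].append(1)` → a = [[1, 9, 1], [8, 7]]
`print(a)` → prints [[1, 9, 1], [8, 7]]
`print(b)` → prints [[1, 9], [8, 7]]

Answer:
[[1, 9, 1], [8, 7]]
[[1, 9], [8, 7]]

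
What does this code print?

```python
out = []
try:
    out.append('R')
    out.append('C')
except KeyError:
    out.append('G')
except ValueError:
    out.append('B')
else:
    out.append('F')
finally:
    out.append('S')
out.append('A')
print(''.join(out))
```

Execution trace: 'R' (try body) → 'C' (try body, no exception) → 'F' (else) → 'S' (finally) → 'A' (after the try/except). Output: RCFSA

Answer: RCFSA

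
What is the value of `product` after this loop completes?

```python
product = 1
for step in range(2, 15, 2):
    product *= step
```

Product of even numbers 2 to 14
`product` takes the values: 1 → 2 → 8 → 48 → 384 → 3840 → 46080 → 645120

Answer: 645120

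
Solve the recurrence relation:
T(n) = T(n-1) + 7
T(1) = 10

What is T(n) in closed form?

Unrolling: T(n) = T(1) + 7·(n-1) = 10 + 7(n-1) = 7n + 3.

Answer: T(n) = 7n + 3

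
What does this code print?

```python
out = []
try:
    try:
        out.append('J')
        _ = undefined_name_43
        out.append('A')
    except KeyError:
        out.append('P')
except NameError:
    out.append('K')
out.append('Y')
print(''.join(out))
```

Execution trace: 'J' (try body) → 'K' (outer except NameError) → 'Y' (after the try/except). Output: JKY

Answer: JKY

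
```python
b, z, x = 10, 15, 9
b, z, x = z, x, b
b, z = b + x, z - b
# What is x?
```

Trace:
`b, z, x = 10, 15, 9` → b = 10; z = 15; x = 9
`b, z, x = z, x, b` → b = 15; z = 9; x = 10
`b, z = b + x, z - b` → b = 25; z = -6
So x = 10

Answer: 10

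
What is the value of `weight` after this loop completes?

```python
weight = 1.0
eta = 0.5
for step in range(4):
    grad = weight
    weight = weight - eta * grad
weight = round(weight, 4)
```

Gradient descent: w = 1.0 * (1 - 0.5)^4
`weight` takes the values: 1.0 → 0.5 → 0.25 → 0.125 → 0.0625

Answer: 0.0625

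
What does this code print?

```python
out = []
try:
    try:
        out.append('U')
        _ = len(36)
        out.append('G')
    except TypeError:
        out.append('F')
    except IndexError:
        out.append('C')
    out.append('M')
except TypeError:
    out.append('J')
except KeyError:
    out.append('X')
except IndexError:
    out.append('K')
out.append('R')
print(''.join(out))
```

Execution trace: 'U' (inner try body) → 'F' (inner except TypeError) → 'M' (try body, no exception) → 'R' (after the try/except). Output: UFMR

Answer: UFMR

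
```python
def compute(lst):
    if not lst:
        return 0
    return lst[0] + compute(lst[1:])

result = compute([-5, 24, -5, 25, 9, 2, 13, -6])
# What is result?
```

(-5) + 24 + (-5) + 25 + 9 + 2 + 13 + (-6) + 0 = 57

Answer: 57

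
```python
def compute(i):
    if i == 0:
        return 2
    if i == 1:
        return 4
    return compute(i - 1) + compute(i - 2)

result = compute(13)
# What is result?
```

Build up from base cases: compute(0)=2, compute(1)=4, compute(2)=6, compute(3)=10, compute(4)=16, compute(5)=26, compute(6)=42, ..., compute(13)=1220

Answer: 1220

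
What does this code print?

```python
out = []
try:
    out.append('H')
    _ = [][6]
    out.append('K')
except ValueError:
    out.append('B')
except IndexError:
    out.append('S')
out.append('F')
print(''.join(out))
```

Execution trace: 'H' (try body) → 'S' (except IndexError) → 'F' (after the try/except). Output: HSF

Answer: HSF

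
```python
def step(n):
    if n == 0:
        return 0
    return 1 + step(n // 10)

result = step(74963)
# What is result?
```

Count of digits of 74963: 5

Answer: 5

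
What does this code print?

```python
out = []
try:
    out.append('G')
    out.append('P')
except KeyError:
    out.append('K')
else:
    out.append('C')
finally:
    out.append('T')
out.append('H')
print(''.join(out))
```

Execution trace: 'G' (try body) → 'P' (try body, no exception) → 'C' (else) → 'T' (finally) → 'H' (after the try/except). Output: GPCTH

Answer: GPCTH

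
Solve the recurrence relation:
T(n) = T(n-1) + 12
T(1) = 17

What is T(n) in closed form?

Unrolling: T(n) = T(1) + 12·(n-1) = 17 + 12(n-1) = 12n + 5.

Answer: T(n) = 12n + 5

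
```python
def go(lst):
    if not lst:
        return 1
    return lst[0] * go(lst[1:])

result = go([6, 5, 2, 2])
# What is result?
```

Product over [6, 5, 2, 2] = 6 * 5 * 2 * 2 = 120

Answer: 120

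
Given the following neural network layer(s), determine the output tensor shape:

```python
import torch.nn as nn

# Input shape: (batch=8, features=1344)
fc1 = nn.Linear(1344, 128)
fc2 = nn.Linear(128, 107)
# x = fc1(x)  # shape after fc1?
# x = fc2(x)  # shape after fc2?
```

Input: (8, 1344) -> after fc1: (8, 128) -> Output: (8, 107)

Answer: (8, 107)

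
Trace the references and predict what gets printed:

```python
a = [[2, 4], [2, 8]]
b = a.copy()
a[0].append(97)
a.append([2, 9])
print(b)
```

Key concept: shallow copy with nested lists.
Step by step:
`a = [[2, 4], [2, 8]]` → a = [[2, 4], [2, 8]]
`b = a.copy()` → b = [[2, 4], [2, 8]]
`a[0].append(97)` → a = [[2, 4, 97], [2, 8]]; b = [[2, 4, 97], [2, 8]]
`a.append([2, 9])` → a = [[2, 4, 97], [2, 8], [2, 9]]
`print(b)` → prints [[2, 4, 97], [2, 8]]

Answer: [[2, 4, 97], [2, 8]]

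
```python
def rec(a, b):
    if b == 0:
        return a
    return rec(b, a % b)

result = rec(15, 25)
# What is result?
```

rec(15, 25) -> rec(25, 15) -> rec(15, 10) -> rec(10, 5) -> rec(5, 0) -> 5

Answer: 5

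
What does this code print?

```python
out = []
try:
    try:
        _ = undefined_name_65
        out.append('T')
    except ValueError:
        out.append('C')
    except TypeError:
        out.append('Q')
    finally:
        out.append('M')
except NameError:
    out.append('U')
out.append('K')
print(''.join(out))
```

Execution trace: 'M' (finally) → 'U' (outer except NameError) → 'K' (after the try/except). Output: MUK

Answer: MUK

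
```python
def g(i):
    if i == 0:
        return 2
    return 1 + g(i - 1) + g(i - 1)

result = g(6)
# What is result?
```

g(i) = 1 + 2·g(i-1), g(0)=2. Closed form: (2+1)·2^6 - 1 = 191.

Answer: 191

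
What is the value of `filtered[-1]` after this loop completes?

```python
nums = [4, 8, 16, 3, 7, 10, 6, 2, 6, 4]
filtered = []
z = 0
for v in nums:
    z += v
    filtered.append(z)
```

Cumulative sum ends at 66
`filtered` takes the values: [] → [4] → [4, 12] → [4, 12, 28] → [4, 12, 28, 31] → [4, 12, 28, 31, 38] → [4, 12, 28, 31, 38, 48] → [4, 12, 28, 31, 38, 48, 54] → [4, 12, 28, 31, 38, 48, 54, 56] → [4, 12, 28, 31, 38, 48, 54, 56, 62] → [4, 12, 28, 31, 38, 48, 54, 56, 62, 66]
So `filtered[-1]` = 66

Answer: 66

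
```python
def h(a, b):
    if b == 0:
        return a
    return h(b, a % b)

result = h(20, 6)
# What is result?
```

h(20, 6) -> h(6, 2) -> h(2, 0) -> 2

Answer: 2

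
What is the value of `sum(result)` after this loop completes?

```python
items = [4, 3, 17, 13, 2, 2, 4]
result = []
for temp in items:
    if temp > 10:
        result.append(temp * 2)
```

Sum of doubled values > 10
`result` takes the values: [] → [34] → [34, 26]
So `sum(result)` = 60

Answer: 60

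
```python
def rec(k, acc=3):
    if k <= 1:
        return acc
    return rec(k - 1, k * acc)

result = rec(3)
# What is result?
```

Accumulator trace (n, acc): (3, 3) -> (2, 9) -> (1, 18) -> return 18

Answer: 18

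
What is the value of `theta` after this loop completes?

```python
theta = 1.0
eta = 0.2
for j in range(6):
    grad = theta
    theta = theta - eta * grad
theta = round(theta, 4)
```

Gradient descent: w = 1.0 * (1 - 0.2)^6
`theta` takes the values: 1.0 → 0.8 → 0.64 → 0.512 → 0.4096 → 0.32768 → 0.262144 → 0.2621

Answer: 0.2621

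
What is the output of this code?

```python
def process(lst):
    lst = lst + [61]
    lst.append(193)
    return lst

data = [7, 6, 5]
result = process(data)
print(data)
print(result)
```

Key concept: rebinding parameter vs mutation.
Step by step:
`data = [7, 6, 5]` → data = [7, 6, 5]
`result = process(data)` → result = [7, 6, 5, 61, 193]
`print(data)` → prints [7, 6, 5]
`print(result)` → prints [7, 6, 5, 61, 193]

Answer:
[7, 6, 5]
[7, 6, 5, 61, 193]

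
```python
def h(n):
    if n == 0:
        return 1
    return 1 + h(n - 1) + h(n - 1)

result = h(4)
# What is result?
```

h(n) = 1 + 2·h(n-1), h(0)=1. Closed form: (1+1)·2^4 - 1 = 31.

Answer: 31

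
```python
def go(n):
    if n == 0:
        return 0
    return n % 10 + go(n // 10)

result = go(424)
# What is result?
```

Sum of digits of 424: 4 + 2 + 4 = 10

Answer: 10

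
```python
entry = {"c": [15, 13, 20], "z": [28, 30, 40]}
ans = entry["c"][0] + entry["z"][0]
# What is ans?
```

Trace:
`entry = {"c": [15, 13, 20], "z": [28, 30, 40]}` → entry = {'c': [15, 13, 20], 'z': [28, 30, 40]}
`ans = entry["c"][0] + entry["z"][0]` → ans = 43
So ans = 43

Answer: 43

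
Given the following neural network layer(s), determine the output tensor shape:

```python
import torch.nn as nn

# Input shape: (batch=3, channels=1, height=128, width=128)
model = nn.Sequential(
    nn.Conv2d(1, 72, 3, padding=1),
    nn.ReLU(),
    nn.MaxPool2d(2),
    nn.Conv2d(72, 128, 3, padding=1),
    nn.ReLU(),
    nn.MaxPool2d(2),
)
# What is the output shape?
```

Input: (3, 1, 128, 128) -> after first Conv2d: (3, 72, 128, 128) -> after first MaxPool2d: (3, 72, 64, 64) -> after second Conv2d: (3, 128, 64, 64) -> Output: (3, 128, 32, 32)

Answer: (3, 128, 32, 32)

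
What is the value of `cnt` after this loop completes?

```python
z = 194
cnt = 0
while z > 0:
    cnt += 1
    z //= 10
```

Count digits by repeated division by 10
`cnt` takes the values: 0 → 1 → 2 → 3

Answer: 3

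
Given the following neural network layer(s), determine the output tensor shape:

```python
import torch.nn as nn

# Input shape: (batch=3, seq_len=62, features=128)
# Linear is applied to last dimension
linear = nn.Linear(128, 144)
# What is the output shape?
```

Input: (3, 62, 128) -> Output: (3, 62, 144)

Answer: (3, 62, 144)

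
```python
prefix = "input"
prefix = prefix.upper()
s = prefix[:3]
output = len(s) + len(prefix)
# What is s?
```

Trace:
`prefix = "input"` → prefix = 'input'
`prefix = prefix.upper()` → prefix = 'INPUT'
`s = prefix[:3]` → s = 'INP'
`output = len(s) + len(prefix)` → output = 8
So s = 'INP'

Answer: 'INP'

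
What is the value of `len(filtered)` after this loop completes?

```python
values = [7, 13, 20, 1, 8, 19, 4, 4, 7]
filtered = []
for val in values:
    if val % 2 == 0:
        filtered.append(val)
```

Count even numbers in [7, 13, 20, 1, 8, 19, 4, 4, 7]
`filtered` takes the values: [] → [20] → [20, 8] → [20, 8, 4] → [20, 8, 4, 4]
So `len(filtered)` = 4

Answer: 4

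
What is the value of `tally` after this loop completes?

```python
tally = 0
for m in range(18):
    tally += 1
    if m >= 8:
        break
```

Loop breaks when m reaches 8, tally is 9
`tally` takes the values: 0 → 1 → 2 → 3 → 4 → 5 → 6 → 7 → 8 → 9

Answer: 9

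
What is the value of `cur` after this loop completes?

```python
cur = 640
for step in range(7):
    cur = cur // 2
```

Halve 7 times: 640 // 2^7 = 5
`cur` takes the values: 640 → 320 → 160 → 80 → 40 → 20 → 10 → 5

Answer: 5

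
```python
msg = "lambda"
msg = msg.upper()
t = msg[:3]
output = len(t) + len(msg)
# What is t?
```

Trace:
`msg = "lambda"` → msg = 'lambda'
`msg = msg.upper()` → msg = 'LAMBDA'
`t = msg[:3]` → t = 'LAM'
`output = len(t) + len(msg)` → output = 9
So t = 'LAM'

Answer: 'LAM'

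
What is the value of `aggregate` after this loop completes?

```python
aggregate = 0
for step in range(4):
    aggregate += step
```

Sum of 0 to 3 = 6
`aggregate` takes the values: 0 → 1 → 3 → 6

Answer: 6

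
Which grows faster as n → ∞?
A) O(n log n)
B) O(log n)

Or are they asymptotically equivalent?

O(n log n) vs O(log n): Higher order terms dominate.

Answer: A) O(n log n) grows faster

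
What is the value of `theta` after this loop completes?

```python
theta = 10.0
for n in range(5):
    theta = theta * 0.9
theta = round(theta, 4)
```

Exponential decay: 10.0 * 0.9^5
`theta` takes the values: 10.0 → 9.0 → 8.1 → 7.29 → 6.561 → 5.9049

Answer: 5.9049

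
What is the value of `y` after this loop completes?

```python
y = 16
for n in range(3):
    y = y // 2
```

Halve 3 times: 16 // 2^3 = 2
`y` takes the values: 16 → 8 → 4 → 2

Answer: 2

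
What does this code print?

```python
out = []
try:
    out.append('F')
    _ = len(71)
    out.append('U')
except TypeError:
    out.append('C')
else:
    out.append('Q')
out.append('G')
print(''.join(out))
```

Execution trace: 'F' (try body) → 'C' (except TypeError) → 'G' (after the try/except). Output: FCG

Answer: FCG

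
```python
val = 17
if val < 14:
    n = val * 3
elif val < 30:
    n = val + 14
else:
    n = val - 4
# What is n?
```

Trace:
`val = 17` → val = 17
`if val < 14: ...` → val < 14 is False, val < 30 is True → n = 31
So n = 31

Answer: 31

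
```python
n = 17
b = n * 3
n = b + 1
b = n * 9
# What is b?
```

Trace:
`n = 17` → n = 17
`b = n * 3` → b = 51
`n = b + 1` → n = 52
`b = n * 9` → b = 468
So b = 468

Answer: 468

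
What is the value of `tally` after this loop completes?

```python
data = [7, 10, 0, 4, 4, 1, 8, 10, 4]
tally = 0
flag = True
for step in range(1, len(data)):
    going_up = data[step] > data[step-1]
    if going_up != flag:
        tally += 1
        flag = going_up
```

Count direction changes in [7, 10, 0, 4, 4, 1, 8, 10, 4]
`tally` takes the values: 0 → 1 → 2 → 3 → 4 → 5

Answer: 5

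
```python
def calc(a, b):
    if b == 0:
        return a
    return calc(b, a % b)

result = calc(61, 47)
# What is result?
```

calc(61, 47) -> calc(47, 14) -> calc(14, 5) -> calc(5, 4) -> calc(4, 1) -> calc(1, 0) -> 1

Answer: 1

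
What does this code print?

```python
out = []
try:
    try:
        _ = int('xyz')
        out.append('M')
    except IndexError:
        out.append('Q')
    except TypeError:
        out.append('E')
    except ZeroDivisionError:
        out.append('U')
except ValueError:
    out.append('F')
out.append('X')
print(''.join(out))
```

Execution trace: 'F' (outer except ValueError) → 'X' (after the try/except). Output: FX

Answer: FX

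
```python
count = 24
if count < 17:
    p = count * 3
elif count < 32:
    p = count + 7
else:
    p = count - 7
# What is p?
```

Trace:
`count = 24` → count = 24
`if count < 17: ...` → count < 17 is False, count < 32 is True → p = 31
So p = 31

Answer: 31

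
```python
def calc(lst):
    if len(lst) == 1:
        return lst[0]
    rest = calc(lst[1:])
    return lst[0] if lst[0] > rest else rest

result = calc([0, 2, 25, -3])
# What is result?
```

Recursive max over [0, 2, 25, -3] = 25

Answer: 25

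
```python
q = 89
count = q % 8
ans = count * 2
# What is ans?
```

Trace:
`q = 89` → q = 89
`count = q % 8` → count = 1
`ans = count * 2` → ans = 2
So ans = 2

Answer: 2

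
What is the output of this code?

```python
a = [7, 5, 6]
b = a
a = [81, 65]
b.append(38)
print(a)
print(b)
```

Key concept: rebinding vs mutation: a is rebound to a new list, b still points at the original.
Step by step:
`a = [7, 5, 6]` → a = [7, 5, 6]
`b = a` → b = [7, 5, 6] (same object as a)
`a = [81, 65]` → a = [81, 65]
`b.append(38)` → b = [7, 5, 6, 38]
`print(a)` → prints [81, 65]
`print(b)` → prints [7, 5, 6, 38]

Answer:
[81, 65]
[7, 5, 6, 38]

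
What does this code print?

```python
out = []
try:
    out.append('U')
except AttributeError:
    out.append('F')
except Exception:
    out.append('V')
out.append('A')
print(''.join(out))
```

Execution trace: 'U' (try body, no exception) → 'A' (after the try/except). Output: UA

Answer: UA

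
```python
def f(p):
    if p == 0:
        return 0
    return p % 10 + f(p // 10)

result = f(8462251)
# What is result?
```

Sum of digits of 8462251: 1 + 5 + 2 + 2 + 6 + 4 + 8 = 28

Answer: 28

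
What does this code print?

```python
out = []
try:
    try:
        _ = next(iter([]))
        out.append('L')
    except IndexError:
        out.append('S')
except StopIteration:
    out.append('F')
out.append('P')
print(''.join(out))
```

Execution trace: 'F' (outer except StopIteration) → 'P' (after the try/except). Output: FP

Answer: FP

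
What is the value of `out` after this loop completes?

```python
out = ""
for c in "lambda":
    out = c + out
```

Reverse 'lambda'
`out` takes the values: "" → "l" → "al" → "mal" → "bmal" → "dbmal" → "adbmal"

Answer: "adbmal"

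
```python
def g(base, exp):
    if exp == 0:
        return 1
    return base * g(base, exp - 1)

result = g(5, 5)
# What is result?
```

g(5, 5) = 5 * 5 * 5 * 5 * 5 = 3125

Answer: 3125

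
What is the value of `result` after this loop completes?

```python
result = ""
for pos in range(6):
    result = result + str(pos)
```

Concatenate digits 0 to 5
`result` takes the values: "" → "0" → "01" → "012" → "0123" → "01234" → "012345"

Answer: "012345"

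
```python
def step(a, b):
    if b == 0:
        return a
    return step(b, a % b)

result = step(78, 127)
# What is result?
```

step(78, 127) -> step(127, 78) -> step(78, 49) -> step(49, 29) -> step(29, 20) -> step(20, 9) -> step(9, 2) -> step(2, 1) -> step(1, 0) -> 1

Answer: 1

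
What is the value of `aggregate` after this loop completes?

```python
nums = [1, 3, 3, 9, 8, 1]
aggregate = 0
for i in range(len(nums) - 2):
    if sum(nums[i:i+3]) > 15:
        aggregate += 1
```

Count windows with sum > 15
`aggregate` takes the values: 0 → 1 → 2

Answer: 2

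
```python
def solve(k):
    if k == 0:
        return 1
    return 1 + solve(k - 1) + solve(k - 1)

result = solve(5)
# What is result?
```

solve(k) = 1 + 2·solve(k-1), solve(0)=1. Closed form: (1+1)·2^5 - 1 = 63.

Answer: 63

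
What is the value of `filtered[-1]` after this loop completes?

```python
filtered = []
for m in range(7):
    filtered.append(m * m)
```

Last element of squares 0 to 6
`filtered` takes the values: [] → [0] → [0, 1] → [0, 1, 4] → [0, 1, 4, 9] → [0, 1, 4, 9, 16] → [0, 1, 4, 9, 16, 25] → [0, 1, 4, 9, 16, 25, 36]
So `filtered[-1]` = 36

Answer: 36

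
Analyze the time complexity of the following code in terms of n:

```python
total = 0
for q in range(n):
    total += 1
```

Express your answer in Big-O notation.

Each loop level contributes: n. Multiplying the contributions gives O(n).

Answer: O(n)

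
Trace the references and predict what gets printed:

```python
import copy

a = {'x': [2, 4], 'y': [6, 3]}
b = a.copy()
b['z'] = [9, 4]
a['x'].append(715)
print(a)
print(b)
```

Key concept: shallow copy of dict with mutable values.
Step by step:
`a = {'x': [2, 4], 'y': [6, 3]}` → a = {'x': [2, 4], 'y': [6, 3]}
`b = a.copy()` → b = {'x': [2, 4], 'y': [6, 3]}
`b['z'] = [9, 4]` → b = {'x': [2, 4], 'y': [6, 3], 'z': [9, 4]}
`a['x'].append(715)` → a = {'x': [2, 4, 715], 'y': [6, 3]}; b = {'x': [2, 4, 715], 'y': [6, 3], 'z': [9, 4]}
`print(a)` → prints {'x': [2, 4, 715], 'y': [6, 3]}
`print(b)` → prints {'x': [2, 4, 715], 'y': [6, 3], 'z': [9, 4]}

Answer:
{'x': [2, 4, 715], 'y': [6, 3]}
{'x': [2, 4, 715], 'y': [6, 3], 'z': [9, 4]}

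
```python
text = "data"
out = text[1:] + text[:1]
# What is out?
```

Trace:
`text = "data"` → text = 'data'
`out = text[1:] + text[:1]` → out = 'atad'
So out = 'atad'

Answer: 'atad'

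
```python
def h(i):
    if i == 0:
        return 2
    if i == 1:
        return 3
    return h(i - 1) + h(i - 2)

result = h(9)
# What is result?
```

Build up from base cases: h(0)=2, h(1)=3, h(2)=5, h(3)=8, h(4)=13, h(5)=21, h(6)=34, ..., h(9)=144

Answer: 144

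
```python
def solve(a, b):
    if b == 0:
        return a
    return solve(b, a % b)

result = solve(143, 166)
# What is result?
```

solve(143, 166) -> solve(166, 143) -> solve(143, 23) -> solve(23, 5) -> solve(5, 3) -> solve(3, 2) -> solve(2, 1) -> solve(1, 0) -> 1

Answer: 1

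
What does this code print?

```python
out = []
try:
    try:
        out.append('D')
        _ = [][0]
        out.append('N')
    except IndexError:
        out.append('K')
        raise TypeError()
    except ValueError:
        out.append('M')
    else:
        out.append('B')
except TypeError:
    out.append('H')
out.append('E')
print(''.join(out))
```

Execution trace: 'D' (inner try body) → 'K' (inner except IndexError) → 'H' (outer except TypeError) → 'E' (after the try/except). Output: DKHE

Answer: DKHE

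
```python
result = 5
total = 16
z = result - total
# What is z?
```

Trace:
`result = 5` → result = 5
`total = 16` → total = 16
`z = result - total` → z = -11
So z = -11

Answer: -11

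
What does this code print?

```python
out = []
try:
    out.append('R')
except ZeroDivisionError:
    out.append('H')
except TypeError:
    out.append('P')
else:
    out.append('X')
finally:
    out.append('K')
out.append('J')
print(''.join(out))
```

Execution trace: 'R' (try body, no exception) → 'X' (else) → 'K' (finally) → 'J' (after the try/except). Output: RXKJ

Answer: RXKJ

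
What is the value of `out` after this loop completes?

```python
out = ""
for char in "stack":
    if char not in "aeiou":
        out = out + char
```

Remove vowels from 'stack'
`out` takes the values: "" → "s" → "st" → "stc" → "stck"

Answer: "stck"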